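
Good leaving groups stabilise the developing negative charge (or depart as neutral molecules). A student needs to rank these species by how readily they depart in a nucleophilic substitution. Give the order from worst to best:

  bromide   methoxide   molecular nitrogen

A good leaving group is a weak base: the lower the pKₐ of its conjugate acid, the more readily it departs.
molecular nitrogen: no meaningful conjugate acid; N₂ departs as an exceptionally stable neutral molecule
bromide: pKₐ(HBr) ≈ -9
methoxide: pKₐ(CH₃OH) ≈ 15.5
Reversing gives the worst-to-best order requested.

methoxide < bromide < molecular nitrogen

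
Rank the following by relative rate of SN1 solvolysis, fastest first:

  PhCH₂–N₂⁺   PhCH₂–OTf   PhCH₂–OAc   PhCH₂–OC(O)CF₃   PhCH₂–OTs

Identical carbon frameworks mean the comparison reduces to leaving-group quality.
The more stable X⁻ (or X) is on its own — i.e. the weaker a base it is — the better a leaving group it makes.
PhCH₂–N₂⁺ loses N₂: no meaningful conjugate acid; N₂ departs as an exceptionally stable neutral molecule
PhCH₂–OTf loses OTf⁻: pKₐ(CF₃SO₃H (triflic acid)) ≈ -14
PhCH₂–OTs loses OTs⁻: pKₐ(p-CH₃C₆H₄SO₃H (TsOH)) ≈ -2.8
PhCH₂–OC(O)CF₃ loses CF₃COO⁻: pKₐ(CF₃COOH) ≈ 0.2
PhCH₂–OAc loses AcO⁻: pKₐ(CH₃COOH) ≈ 4.8

PhCH₂–N₂⁺ > PhCH₂–OTf > PhCH₂–OTs > PhCH₂–OC(O)CF₃ > PhCH₂–OAc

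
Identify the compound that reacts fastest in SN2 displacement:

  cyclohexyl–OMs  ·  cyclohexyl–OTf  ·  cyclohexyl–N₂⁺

Same R in every case — rank the leaving groups.
Leaving-group ability tracks the stability of the departed species; conjugate-acid pKₐ is the usual yardstick (lower pKₐ → better LG).
cyclohexyl–N₂⁺ loses N₂: no meaningful conjugate acid; N₂ departs as an exceptionally stable neutral molecule
cyclohexyl–OTf loses OTf⁻: pKₐ(CF₃SO₃H (triflic acid)) ≈ -14
cyclohexyl–OMs loses OMs⁻: pKₐ(CH₃SO₃H (MsOH)) ≈ -1.9

cyclohexyl–N₂⁺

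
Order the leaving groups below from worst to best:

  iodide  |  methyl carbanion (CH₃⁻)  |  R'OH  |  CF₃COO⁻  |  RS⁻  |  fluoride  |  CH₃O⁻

methyl carbanion (CH₃⁻) < CH₃O⁻ < RS⁻ < fluoride < CF₃COO⁻ < R'OH < iodide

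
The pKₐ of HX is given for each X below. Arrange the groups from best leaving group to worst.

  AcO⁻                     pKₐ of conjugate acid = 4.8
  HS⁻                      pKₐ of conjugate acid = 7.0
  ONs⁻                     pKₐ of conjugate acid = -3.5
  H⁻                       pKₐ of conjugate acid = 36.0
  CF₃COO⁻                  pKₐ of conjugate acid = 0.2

ONs⁻ > CF₃COO⁻ > AcO⁻ > HS⁻ > H⁻

Lower conjugate-acid pKₐ ⇒ weaker base ⇒ better leaving group.
Sorting by the given values: ONs⁻ (-3.5), CF₃COO⁻ (0.2), AcO⁻ (4.8), HS⁻ (7.0), H⁻ (36.0).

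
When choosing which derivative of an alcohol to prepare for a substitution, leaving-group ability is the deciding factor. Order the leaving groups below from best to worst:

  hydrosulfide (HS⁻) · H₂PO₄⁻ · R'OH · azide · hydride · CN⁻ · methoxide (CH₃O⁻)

R'OH > H₂PO₄⁻ > azide > hydrosulfide (HS⁻) > CN⁻ > methoxide (CH₃O⁻) > hydride

Rank by basicity of the departing species: weakest base leaves most easily.
R'OH: pKₐ(R'OH₂⁺) ≈ -2.4 — neutral; leaves from a protonated ether (an oxonium ion, R–O(H)R'⁺)
H₂PO₄⁻: pKₐ(H₃PO₄) ≈ 2.1
azide: pKₐ(HN₃) ≈ 4.7 — linear, resonance-stabilised
hydrosulfide (HS⁻): pKₐ(H₂S) ≈ 7 — larger and more polarisable than the oxygen analogue
CN⁻: pKₐ(HCN) ≈ 9.2 — sp carbon stabilises the charge somewhat, but still a poor LG
methoxide (CH₃O⁻): pKₐ(CH₃OH) ≈ 15.5 — strong base; alkoxides do not leave unassisted
hydride: pKₐ(H₂) ≈ 36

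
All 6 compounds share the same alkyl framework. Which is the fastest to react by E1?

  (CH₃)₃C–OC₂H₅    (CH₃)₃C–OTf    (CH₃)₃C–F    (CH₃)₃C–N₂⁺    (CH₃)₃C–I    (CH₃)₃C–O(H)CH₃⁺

The skeletons are identical, so relative rate is governed entirely by leaving-group ability.
Leaving-group ability tracks the stability of the departed species; conjugate-acid pKₐ is the usual yardstick (lower pKₐ → better LG).
(CH₃)₃C–N₂⁺ loses N₂: no meaningful conjugate acid; N₂ departs as an exceptionally stable neutral molecule
(CH₃)₃C–OTf loses OTf⁻: pKₐ(CF₃SO₃H (triflic acid)) ≈ -14
(CH₃)₃C–I loses I⁻: pKₐ(HI) ≈ -10
(CH₃)₃C–O(H)CH₃⁺ loses R'OH: pKₐ(R'OH₂⁺) ≈ -2.4
(CH₃)₃C–F loses F⁻: pKₐ(HF) ≈ 3.2
(CH₃)₃C–OC₂H₅ loses CH₃CH₂O⁻: pKₐ(CH₃CH₂OH) ≈ 16

(CH₃)₃C–N₂⁺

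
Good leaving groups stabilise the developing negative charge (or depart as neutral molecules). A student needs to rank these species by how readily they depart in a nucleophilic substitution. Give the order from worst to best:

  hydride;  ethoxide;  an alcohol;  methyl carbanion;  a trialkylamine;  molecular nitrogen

methyl carbanion < hydride < ethoxide < a trialkylamine < an alcohol < molecular nitrogen

molecular nitrogen: no meaningful conjugate acid; N₂ departs as an exceptionally stable neutral molecule
an alcohol: pKₐ(R'OH₂⁺) ≈ -2.4 — neutral; leaves from a protonated ether (an oxonium ion, R–O(H)R'⁺)
a trialkylamine: pKₐ(R'₃NH⁺) ≈ 10.7 — neutral but still a fairly strong base; Hofmann-elimination LG
ethoxide: pKₐ(CH₃CH₂OH) ≈ 16
hydride: pKₐ(H₂) ≈ 36 — extremely strong base; leaves only in special hydride-transfer contexts
methyl carbanion: pKₐ(CH₄) ≈ 48 — unstabilised carbanion; the worst conceivable leaving group
The question asks for worst first, so the sequence is read in increasing leaving-group ability.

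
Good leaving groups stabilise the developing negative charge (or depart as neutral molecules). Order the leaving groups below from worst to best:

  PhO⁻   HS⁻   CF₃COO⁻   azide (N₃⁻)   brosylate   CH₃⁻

A good leaving group is a weak base: the lower the pKₐ of its conjugate acid, the more readily it departs.
brosylate: pKₐ(p-BrC₆H₄SO₃H) ≈ -2.8
CF₃COO⁻: pKₐ(CF₃COOH) ≈ 0.2 — strongly electron-withdrawing CF₃ stabilises the carboxylate
azide (N₃⁻): pKₐ(HN₃) ≈ 4.7
HS⁻: pKₐ(H₂S) ≈ 7 — larger and more polarisable than the oxygen analogue
PhO⁻: pKₐ(C₆H₅OH (phenol)) ≈ 10 — resonance into the ring helps, but still a poor LG
CH₃⁻: pKₐ(CH₄) ≈ 48 — unstabilised carbanion; the worst conceivable leaving group
The question asks for worst first, so the sequence is read in increasing leaving-group ability.

CH₃⁻ < PhO⁻ < HS⁻ < azide (N₃⁻) < CF₃COO⁻ < brosylate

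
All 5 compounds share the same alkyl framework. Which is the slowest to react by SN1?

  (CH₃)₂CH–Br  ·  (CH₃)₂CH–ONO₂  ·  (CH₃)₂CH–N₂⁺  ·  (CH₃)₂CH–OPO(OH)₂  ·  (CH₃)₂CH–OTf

The skeletons are identical, so relative rate is governed entirely by leaving-group ability.
Leaving-group ability tracks the stability of the departed species; conjugate-acid pKₐ is the usual yardstick (lower pKₐ → better LG).
(CH₃)₂CH–N₂⁺ loses N₂: no meaningful conjugate acid; N₂ departs as an exceptionally stable neutral molecule
(CH₃)₂CH–OTf loses OTf⁻: pKₐ(CF₃SO₃H (triflic acid)) ≈ -14
(CH₃)₂CH–Br loses Br⁻: pKₐ(HBr) ≈ -9
(CH₃)₂CH–ONO₂ loses NO₃⁻: pKₐ(HNO₃) ≈ -1.3
(CH₃)₂CH–OPO(OH)₂ loses H₂PO₄⁻: pKₐ(H₃PO₄) ≈ 2.1

(CH₃)₂CH–OPO(OH)₂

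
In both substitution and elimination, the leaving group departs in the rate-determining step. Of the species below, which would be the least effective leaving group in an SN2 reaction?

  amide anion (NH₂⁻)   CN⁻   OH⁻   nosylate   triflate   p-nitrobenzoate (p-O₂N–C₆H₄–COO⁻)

The more stable X⁻ (or X) is on its own — i.e. the weaker a base it is — the better a leaving group it makes.
triflate: pKₐ(CF₃SO₃H (triflic acid)) ≈ -14
nosylate: pKₐ(p-O₂NC₆H₄SO₃H) ≈ -3.5
p-nitrobenzoate (p-O₂N–C₆H₄–COO⁻): pKₐ(p-nitrobenzoic acid) ≈ 3.4
CN⁻: pKₐ(HCN) ≈ 9.2
OH⁻: pKₐ(H₂O) ≈ 15.7
amide anion (NH₂⁻): pKₐ(NH₃) ≈ 38

amide anion (NH₂⁻)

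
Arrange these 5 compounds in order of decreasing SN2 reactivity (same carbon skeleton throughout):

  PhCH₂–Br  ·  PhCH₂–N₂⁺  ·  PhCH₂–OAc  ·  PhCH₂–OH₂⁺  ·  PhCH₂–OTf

PhCH₂–N₂⁺ > PhCH₂–OTf > PhCH₂–Br > PhCH₂–OH₂⁺ > PhCH₂–OAc

The skeletons are identical, so relative rate is governed entirely by leaving-group ability.
The more stable X⁻ (or X) is on its own — i.e. the weaker a base it is — the better a leaving group it makes.
PhCH₂–N₂⁺ loses N₂: no meaningful conjugate acid; N₂ departs as an exceptionally stable neutral molecule
PhCH₂–OTf loses OTf⁻: pKₐ(CF₃SO₃H (triflic acid)) ≈ -14
PhCH₂–Br loses Br⁻: pKₐ(HBr) ≈ -9
PhCH₂–OH₂⁺ loses H₂O: pKₐ(H₃O⁺) ≈ -1.7
PhCH₂–OAc loses AcO⁻: pKₐ(CH₃COOH) ≈ 4.8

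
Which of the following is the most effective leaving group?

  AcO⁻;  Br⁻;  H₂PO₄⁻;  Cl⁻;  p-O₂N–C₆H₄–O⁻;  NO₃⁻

The more stable X⁻ (or X) is on its own — i.e. the weaker a base it is — the better a leaving group it makes.
Br⁻: pKₐ(HBr) ≈ -9
Cl⁻: pKₐ(HCl) ≈ -7
NO₃⁻: pKₐ(HNO₃) ≈ -1.3
H₂PO₄⁻: pKₐ(H₃PO₄) ≈ 2.1
AcO⁻: pKₐ(CH₃COOH) ≈ 4.8
p-O₂N–C₆H₄–O⁻: pKₐ(p-nitrophenol) ≈ 7.2

Br⁻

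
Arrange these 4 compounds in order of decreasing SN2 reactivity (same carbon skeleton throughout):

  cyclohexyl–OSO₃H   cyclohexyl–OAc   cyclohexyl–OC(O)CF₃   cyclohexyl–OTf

cyclohexyl–OTf > cyclohexyl–OSO₃H > cyclohexyl–OC(O)CF₃ > cyclohexyl–OAc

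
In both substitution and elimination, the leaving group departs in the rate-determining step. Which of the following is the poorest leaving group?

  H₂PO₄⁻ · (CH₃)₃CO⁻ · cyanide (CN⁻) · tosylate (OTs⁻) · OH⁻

(CH₃)₃CO⁻

tosylate (OTs⁻): pKₐ(p-CH₃C₆H₄SO₃H (TsOH)) ≈ -2.8
H₂PO₄⁻: pKₐ(H₃PO₄) ≈ 2.1
cyanide (CN⁻): pKₐ(HCN) ≈ 9.2
OH⁻: pKₐ(H₂O) ≈ 15.7
(CH₃)₃CO⁻: pKₐ(t-BuOH) ≈ 18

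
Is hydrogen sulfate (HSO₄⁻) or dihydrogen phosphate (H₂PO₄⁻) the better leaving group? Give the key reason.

hydrogen sulfate (HSO₄⁻) is the better leaving group.
pKₐ(H₂SO₄) ≈ -3 versus pKₐ(H₃PO₄) ≈ 2.1: hydrogen sulfate (HSO₄⁻) is the much weaker base.
Conjugate base of a strong mineral acid.

hydrogen sulfate (HSO₄⁻)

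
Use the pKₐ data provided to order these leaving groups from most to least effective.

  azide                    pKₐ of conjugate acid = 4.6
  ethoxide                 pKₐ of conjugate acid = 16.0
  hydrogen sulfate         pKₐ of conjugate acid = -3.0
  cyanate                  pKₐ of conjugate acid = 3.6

Lower conjugate-acid pKₐ ⇒ weaker base ⇒ better leaving group.
Sorting by the given values: hydrogen sulfate (-3.0), cyanate (3.6), azide (4.6), ethoxide (16.0).

hydrogen sulfate > cyanate > azide > ethoxide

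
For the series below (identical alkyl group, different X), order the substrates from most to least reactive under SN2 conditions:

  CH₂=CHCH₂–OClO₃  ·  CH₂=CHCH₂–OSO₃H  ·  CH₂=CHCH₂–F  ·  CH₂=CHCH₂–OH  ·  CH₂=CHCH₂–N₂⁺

With the same alkyl group throughout, only the leaving group differentiates the rates.
Leaving-group ability tracks the stability of the departed species; conjugate-acid pKₐ is the usual yardstick (lower pKₐ → better LG).
CH₂=CHCH₂–N₂⁺ loses N₂: no meaningful conjugate acid; N₂ departs as an exceptionally stable neutral molecule
CH₂=CHCH₂–OClO₃ loses ClO₄⁻: pKₐ(HClO₄) ≈ -10
CH₂=CHCH₂–OSO₃H loses HSO₄⁻: pKₐ(H₂SO₄) ≈ -3
CH₂=CHCH₂–F loses F⁻: pKₐ(HF) ≈ 3.2
CH₂=CHCH₂–OH loses OH⁻: pKₐ(H₂O) ≈ 15.7

CH₂=CHCH₂–N₂⁺ > CH₂=CHCH₂–OClO₃ > CH₂=CHCH₂–OSO₃H > CH₂=CHCH₂–F > CH₂=CHCH₂–OH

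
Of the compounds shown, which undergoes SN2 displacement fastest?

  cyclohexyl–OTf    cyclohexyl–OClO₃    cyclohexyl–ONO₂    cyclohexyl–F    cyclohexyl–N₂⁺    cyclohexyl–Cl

Identical carbon frameworks mean the comparison reduces to leaving-group quality.
Rank by basicity of the departing species: weakest base leaves most easily.
cyclohexyl–N₂⁺ loses N₂: no meaningful conjugate acid; N₂ departs as an exceptionally stable neutral molecule
cyclohexyl–OTf loses OTf⁻: pKₐ(CF₃SO₃H (triflic acid)) ≈ -14
cyclohexyl–OClO₃ loses ClO₄⁻: pKₐ(HClO₄) ≈ -10
cyclohexyl–Cl loses Cl⁻: pKₐ(HCl) ≈ -7
cyclohexyl–ONO₂ loses NO₃⁻: pKₐ(HNO₃) ≈ -1.3
cyclohexyl–F loses F⁻: pKₐ(HF) ≈ 3.2

cyclohexyl–N₂⁺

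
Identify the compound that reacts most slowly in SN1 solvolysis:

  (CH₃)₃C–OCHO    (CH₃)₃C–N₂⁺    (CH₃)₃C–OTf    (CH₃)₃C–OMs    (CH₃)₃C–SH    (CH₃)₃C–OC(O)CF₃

Identical carbon frameworks mean the comparison reduces to leaving-group quality.
The more stable X⁻ (or X) is on its own — i.e. the weaker a base it is — the better a leaving group it makes.
(CH₃)₃C–N₂⁺ loses N₂: no meaningful conjugate acid; N₂ departs as an exceptionally stable neutral molecule
(CH₃)₃C–OTf loses OTf⁻: pKₐ(CF₃SO₃H (triflic acid)) ≈ -14
(CH₃)₃C–OMs loses OMs⁻: pKₐ(CH₃SO₃H (MsOH)) ≈ -1.9
(CH₃)₃C–OC(O)CF₃ loses CF₃COO⁻: pKₐ(CF₃COOH) ≈ 0.2
(CH₃)₃C–OCHO loses HCOO⁻: pKₐ(HCOOH) ≈ 3.8
(CH₃)₃C–SH loses HS⁻: pKₐ(H₂S) ≈ 7

(CH₃)₃C–SH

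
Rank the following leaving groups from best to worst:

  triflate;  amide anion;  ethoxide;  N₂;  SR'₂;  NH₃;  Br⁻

A good leaving group is a weak base: the lower the pKₐ of its conjugate acid, the more readily it departs.
N₂: no meaningful conjugate acid; N₂ departs as an exceptionally stable neutral molecule
triflate: pKₐ(CF₃SO₃H (triflic acid)) ≈ -14
Br⁻: pKₐ(HBr) ≈ -9
SR'₂: pKₐ(R'₂SH⁺) ≈ -7
NH₃: pKₐ(NH₄⁺) ≈ 9.2
ethoxide: pKₐ(CH₃CH₂OH) ≈ 16
amide anion: pKₐ(NH₃) ≈ 38

N₂ > triflate > Br⁻ > SR'₂ > NH₃ > ethoxide > amide anion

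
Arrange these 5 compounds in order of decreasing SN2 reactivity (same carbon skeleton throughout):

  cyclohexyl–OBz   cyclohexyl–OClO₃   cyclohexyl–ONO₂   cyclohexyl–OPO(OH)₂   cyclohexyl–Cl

The skeletons are identical, so relative rate is governed entirely by leaving-group ability.
The more stable X⁻ (or X) is on its own — i.e. the weaker a base it is — the better a leaving group it makes.
cyclohexyl–OClO₃ loses ClO₄⁻: pKₐ(HClO₄) ≈ -10
cyclohexyl–Cl loses Cl⁻: pKₐ(HCl) ≈ -7
cyclohexyl–ONO₂ loses NO₃⁻: pKₐ(HNO₃) ≈ -1.3
cyclohexyl–OPO(OH)₂ loses H₂PO₄⁻: pKₐ(H₃PO₄) ≈ 2.1
cyclohexyl–OBz loses PhCOO⁻: pKₐ(C₆H₅COOH) ≈ 4.2

cyclohexyl–OClO₃ > cyclohexyl–Cl > cyclohexyl–ONO₂ > cyclohexyl–OPO(OH)₂ > cyclohexyl–OBz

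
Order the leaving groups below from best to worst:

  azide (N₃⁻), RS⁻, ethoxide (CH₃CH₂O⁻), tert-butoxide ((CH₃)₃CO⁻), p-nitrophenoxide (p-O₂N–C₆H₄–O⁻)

azide (N₃⁻) > p-nitrophenoxide (p-O₂N–C₆H₄–O⁻) > RS⁻ > ethoxide (CH₃CH₂O⁻) > tert-butoxide ((CH₃)₃CO⁻)

Leaving-group ability tracks the stability of the departed species; conjugate-acid pKₐ is the usual yardstick (lower pKₐ → better LG).
azide (N₃⁻): pKₐ(HN₃) ≈ 4.7
p-nitrophenoxide (p-O₂N–C₆H₄–O⁻): pKₐ(p-nitrophenol) ≈ 7.2
RS⁻: pKₐ(RSH (a thiol)) ≈ 10.5
ethoxide (CH₃CH₂O⁻): pKₐ(CH₃CH₂OH) ≈ 16
tert-butoxide ((CH₃)₃CO⁻): pKₐ(t-BuOH) ≈ 18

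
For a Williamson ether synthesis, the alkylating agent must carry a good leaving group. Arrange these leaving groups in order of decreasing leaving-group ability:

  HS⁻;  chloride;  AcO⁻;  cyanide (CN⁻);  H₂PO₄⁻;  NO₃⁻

chloride > NO₃⁻ > H₂PO₄⁻ > AcO⁻ > HS⁻ > cyanide (CN⁻)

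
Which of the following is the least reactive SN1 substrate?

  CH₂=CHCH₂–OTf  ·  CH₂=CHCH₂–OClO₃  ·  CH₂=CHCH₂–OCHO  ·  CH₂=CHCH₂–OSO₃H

Same R in every case — rank the leaving groups.
A good leaving group is a weak base: the lower the pKₐ of its conjugate acid, the more readily it departs.
CH₂=CHCH₂–OTf loses OTf⁻: pKₐ(CF₃SO₃H (triflic acid)) ≈ -14
CH₂=CHCH₂–OClO₃ loses ClO₄⁻: pKₐ(HClO₄) ≈ -10
CH₂=CHCH₂–OSO₃H loses HSO₄⁻: pKₐ(H₂SO₄) ≈ -3
CH₂=CHCH₂–OCHO loses HCOO⁻: pKₐ(HCOOH) ≈ 3.8

CH₂=CHCH₂–OCHO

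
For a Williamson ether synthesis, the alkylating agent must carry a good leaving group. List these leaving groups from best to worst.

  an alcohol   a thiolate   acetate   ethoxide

an alcohol > acetate > a thiolate > ethoxide

The more stable X⁻ (or X) is on its own — i.e. the weaker a base it is — the better a leaving group it makes.
an alcohol: pKₐ(R'OH₂⁺) ≈ -2.4
acetate: pKₐ(CH₃COOH) ≈ 4.8
a thiolate: pKₐ(RSH (a thiol)) ≈ 10.5
ethoxide: pKₐ(CH₃CH₂OH) ≈ 16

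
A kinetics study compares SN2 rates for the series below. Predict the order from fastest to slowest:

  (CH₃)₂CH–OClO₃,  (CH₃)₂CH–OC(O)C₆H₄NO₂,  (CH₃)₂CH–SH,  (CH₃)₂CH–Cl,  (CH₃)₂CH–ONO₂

(CH₃)₂CH–OClO₃ > (CH₃)₂CH–Cl > (CH₃)₂CH–ONO₂ > (CH₃)₂CH–OC(O)C₆H₄NO₂ > (CH₃)₂CH–SH

With the same alkyl group throughout, only the leaving group differentiates the rates.
The more stable X⁻ (or X) is on its own — i.e. the weaker a base it is — the better a leaving group it makes.
(CH₃)₂CH–OClO₃ loses ClO₄⁻: pKₐ(HClO₄) ≈ -10
(CH₃)₂CH–Cl loses Cl⁻: pKₐ(HCl) ≈ -7
(CH₃)₂CH–ONO₂ loses NO₃⁻: pKₐ(HNO₃) ≈ -1.3
(CH₃)₂CH–OC(O)C₆H₄NO₂ loses p-O₂N–C₆H₄–COO⁻: pKₐ(p-nitrobenzoic acid) ≈ 3.4
(CH₃)₂CH–SH loses HS⁻: pKₐ(H₂S) ≈ 7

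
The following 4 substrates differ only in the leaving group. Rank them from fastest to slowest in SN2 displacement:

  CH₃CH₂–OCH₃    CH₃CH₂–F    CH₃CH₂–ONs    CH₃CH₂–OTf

The skeletons are identical, so relative rate is governed entirely by leaving-group ability.
The more stable X⁻ (or X) is on its own — i.e. the weaker a base it is — the better a leaving group it makes.
CH₃CH₂–OTf loses OTf⁻: pKₐ(CF₃SO₃H (triflic acid)) ≈ -14
CH₃CH₂–ONs loses ONs⁻: pKₐ(p-O₂NC₆H₄SO₃H) ≈ -3.5
CH₃CH₂–F loses F⁻: pKₐ(HF) ≈ 3.2
CH₃CH₂–OCH₃ loses CH₃O⁻: pKₐ(CH₃OH) ≈ 15.5

CH₃CH₂–OTf > CH₃CH₂–ONs > CH₃CH₂–F > CH₃CH₂–OCH₃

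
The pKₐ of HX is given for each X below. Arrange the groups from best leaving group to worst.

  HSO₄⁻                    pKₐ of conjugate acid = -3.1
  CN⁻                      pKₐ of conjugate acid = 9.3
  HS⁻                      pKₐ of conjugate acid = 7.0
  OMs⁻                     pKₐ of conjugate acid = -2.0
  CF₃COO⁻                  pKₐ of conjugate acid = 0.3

Lower conjugate-acid pKₐ ⇒ weaker base ⇒ better leaving group.
Sorting by the given values: HSO₄⁻ (-3.1), OMs⁻ (-2.0), CF₃COO⁻ (0.3), HS⁻ (7.0), CN⁻ (9.3).

HSO₄⁻ > OMs⁻ > CF₃COO⁻ > HS⁻ > CN⁻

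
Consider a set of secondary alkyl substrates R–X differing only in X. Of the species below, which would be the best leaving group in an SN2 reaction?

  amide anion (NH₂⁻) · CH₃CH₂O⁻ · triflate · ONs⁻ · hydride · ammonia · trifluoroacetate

Leaving-group ability tracks the stability of the departed species; conjugate-acid pKₐ is the usual yardstick (lower pKₐ → better LG).
triflate: pKₐ(CF₃SO₃H (triflic acid)) ≈ -14
ONs⁻: pKₐ(p-O₂NC₆H₄SO₃H) ≈ -3.5
trifluoroacetate: pKₐ(CF₃COOH) ≈ 0.2
ammonia: pKₐ(NH₄⁺) ≈ 9.2
CH₃CH₂O⁻: pKₐ(CH₃CH₂OH) ≈ 16
hydride: pKₐ(H₂) ≈ 36
amide anion (NH₂⁻): pKₐ(NH₃) ≈ 38

triflate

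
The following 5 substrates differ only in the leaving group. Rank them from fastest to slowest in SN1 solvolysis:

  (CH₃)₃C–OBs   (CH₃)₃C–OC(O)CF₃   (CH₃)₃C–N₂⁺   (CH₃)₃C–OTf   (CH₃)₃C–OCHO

(CH₃)₃C–N₂⁺ > (CH₃)₃C–OTf > (CH₃)₃C–OBs > (CH₃)₃C–OC(O)CF₃ > (CH₃)₃C–OCHO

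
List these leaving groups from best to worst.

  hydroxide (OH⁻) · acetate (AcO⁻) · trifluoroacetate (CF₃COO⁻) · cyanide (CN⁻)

Leaving-group ability tracks the stability of the departed species; conjugate-acid pKₐ is the usual yardstick (lower pKₐ → better LG).
trifluoroacetate (CF₃COO⁻): pKₐ(CF₃COOH) ≈ 0.2
acetate (AcO⁻): pKₐ(CH₃COOH) ≈ 4.8
cyanide (CN⁻): pKₐ(HCN) ≈ 9.2
hydroxide (OH⁻): pKₐ(H₂O) ≈ 15.7

trifluoroacetate (CF₃COO⁻) > acetate (AcO⁻) > cyanide (CN⁻) > hydroxide (OH⁻)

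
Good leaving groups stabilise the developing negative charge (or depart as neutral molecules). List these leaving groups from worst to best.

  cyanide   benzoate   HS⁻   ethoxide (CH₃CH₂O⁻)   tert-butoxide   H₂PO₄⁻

tert-butoxide < ethoxide (CH₃CH₂O⁻) < cyanide < HS⁻ < benzoate < H₂PO₄⁻

Rank by basicity of the departing species: weakest base leaves most easily.
H₂PO₄⁻: pKₐ(H₃PO₄) ≈ 2.1
benzoate: pKₐ(C₆H₅COOH) ≈ 4.2
HS⁻: pKₐ(H₂S) ≈ 7
cyanide: pKₐ(HCN) ≈ 9.2
ethoxide (CH₃CH₂O⁻): pKₐ(CH₃CH₂OH) ≈ 16
tert-butoxide: pKₐ(t-BuOH) ≈ 18
The question asks for worst first, so the sequence is read in increasing leaving-group ability.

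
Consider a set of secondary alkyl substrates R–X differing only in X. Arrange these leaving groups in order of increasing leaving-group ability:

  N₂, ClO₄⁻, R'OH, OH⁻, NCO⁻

OH⁻ < NCO⁻ < R'OH < ClO₄⁻ < N₂

The more stable X⁻ (or X) is on its own — i.e. the weaker a base it is — the better a leaving group it makes.
N₂: no meaningful conjugate acid; N₂ departs as an exceptionally stable neutral molecule
ClO₄⁻: pKₐ(HClO₄) ≈ -10 — extremely weak base; rarely used for safety reasons
R'OH: pKₐ(R'OH₂⁺) ≈ -2.4
NCO⁻: pKₐ(HOCN) ≈ 3.5 — resonance between N and O
OH⁻: pKₐ(H₂O) ≈ 15.7 — strong base; essentially never leaves without prior activation
The question asks for worst first, so the sequence is read in increasing leaving-group ability.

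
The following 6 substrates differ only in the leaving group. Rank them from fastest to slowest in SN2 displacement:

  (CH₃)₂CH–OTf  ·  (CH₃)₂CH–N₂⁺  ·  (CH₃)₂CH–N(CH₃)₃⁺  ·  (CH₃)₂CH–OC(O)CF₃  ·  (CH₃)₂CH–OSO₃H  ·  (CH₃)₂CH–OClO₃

(CH₃)₂CH–N₂⁺ > (CH₃)₂CH–OTf > (CH₃)₂CH–OClO₃ > (CH₃)₂CH–OSO₃H > (CH₃)₂CH–OC(O)CF₃ > (CH₃)₂CH–N(CH₃)₃⁺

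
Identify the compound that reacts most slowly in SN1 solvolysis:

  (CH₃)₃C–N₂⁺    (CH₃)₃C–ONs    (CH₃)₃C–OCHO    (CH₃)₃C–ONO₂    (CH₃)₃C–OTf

Identical carbon frameworks mean the comparison reduces to leaving-group quality.
A good leaving group is a weak base: the lower the pKₐ of its conjugate acid, the more readily it departs.
(CH₃)₃C–N₂⁺ loses N₂: no meaningful conjugate acid; N₂ departs as an exceptionally stable neutral molecule
(CH₃)₃C–OTf loses OTf⁻: pKₐ(CF₃SO₃H (triflic acid)) ≈ -14
(CH₃)₃C–ONs loses ONs⁻: pKₐ(p-O₂NC₆H₄SO₃H) ≈ -3.5
(CH₃)₃C–ONO₂ loses NO₃⁻: pKₐ(HNO₃) ≈ -1.3
(CH₃)₃C–OCHO loses HCOO⁻: pKₐ(HCOOH) ≈ 3.8

(CH₃)₃C–OCHO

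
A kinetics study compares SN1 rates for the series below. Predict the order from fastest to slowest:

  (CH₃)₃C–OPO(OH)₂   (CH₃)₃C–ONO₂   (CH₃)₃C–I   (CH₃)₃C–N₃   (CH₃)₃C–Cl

(CH₃)₃C–I > (CH₃)₃C–Cl > (CH₃)₃C–ONO₂ > (CH₃)₃C–OPO(OH)₂ > (CH₃)₃C–N₃

The skeletons are identical, so relative rate is governed entirely by leaving-group ability.
Leaving-group ability tracks the stability of the departed species; conjugate-acid pKₐ is the usual yardstick (lower pKₐ → better LG).
(CH₃)₃C–I loses I⁻: pKₐ(HI) ≈ -10
(CH₃)₃C–Cl loses Cl⁻: pKₐ(HCl) ≈ -7
(CH₃)₃C–ONO₂ loses NO₃⁻: pKₐ(HNO₃) ≈ -1.3
(CH₃)₃C–OPO(OH)₂ loses H₂PO₄⁻: pKₐ(H₃PO₄) ≈ 2.1
(CH₃)₃C–N₃ loses N₃⁻: pKₐ(HN₃) ≈ 4.7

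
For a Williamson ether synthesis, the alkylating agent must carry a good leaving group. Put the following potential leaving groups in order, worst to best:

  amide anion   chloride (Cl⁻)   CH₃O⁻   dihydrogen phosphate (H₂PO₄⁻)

chloride (Cl⁻): pKₐ(HCl) ≈ -7
dihydrogen phosphate (H₂PO₄⁻): pKₐ(H₃PO₄) ≈ 2.1
CH₃O⁻: pKₐ(CH₃OH) ≈ 15.5
amide anion: pKₐ(NH₃) ≈ 38
Reversing gives the worst-to-best order requested.

amide anion < CH₃O⁻ < dihydrogen phosphate (H₂PO₄⁻) < chloride (Cl⁻)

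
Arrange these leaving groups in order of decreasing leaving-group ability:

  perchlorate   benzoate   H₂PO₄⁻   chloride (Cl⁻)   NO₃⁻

perchlorate > chloride (Cl⁻) > NO₃⁻ > H₂PO₄⁻ > benzoate

The more stable X⁻ (or X) is on its own — i.e. the weaker a base it is — the better a leaving group it makes.
perchlorate: pKₐ(HClO₄) ≈ -10 — extremely weak base; rarely used for safety reasons
chloride (Cl⁻): pKₐ(HCl) ≈ -7
NO₃⁻: pKₐ(HNO₃) ≈ -1.3 — resonance-delocalised over three oxygens
H₂PO₄⁻: pKₐ(H₃PO₄) ≈ 2.1 — moderate base; biological leaving group after further activation
benzoate: pKₐ(C₆H₅COOH) ≈ 4.2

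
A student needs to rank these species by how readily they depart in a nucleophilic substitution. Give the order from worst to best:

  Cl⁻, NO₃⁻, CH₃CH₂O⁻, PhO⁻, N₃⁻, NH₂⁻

The more stable X⁻ (or X) is on its own — i.e. the weaker a base it is — the better a leaving group it makes.
Cl⁻: pKₐ(HCl) ≈ -7
NO₃⁻: pKₐ(HNO₃) ≈ -1.3
N₃⁻: pKₐ(HN₃) ≈ 4.7
PhO⁻: pKₐ(C₆H₅OH (phenol)) ≈ 10
CH₃CH₂O⁻: pKₐ(CH₃CH₂OH) ≈ 16
NH₂⁻: pKₐ(NH₃) ≈ 38
Reversing gives the worst-to-best order requested.

NH₂⁻ < CH₃CH₂O⁻ < PhO⁻ < N₃⁻ < NO₃⁻ < Cl⁻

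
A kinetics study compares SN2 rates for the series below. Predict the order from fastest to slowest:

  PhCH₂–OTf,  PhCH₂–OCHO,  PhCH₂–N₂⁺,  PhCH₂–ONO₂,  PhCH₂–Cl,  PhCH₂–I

The skeletons are identical, so relative rate is governed entirely by leaving-group ability.
Leaving-group ability tracks the stability of the departed species; conjugate-acid pKₐ is the usual yardstick (lower pKₐ → better LG).
PhCH₂–N₂⁺ loses N₂: no meaningful conjugate acid; N₂ departs as an exceptionally stable neutral molecule
PhCH₂–OTf loses OTf⁻: pKₐ(CF₃SO₃H (triflic acid)) ≈ -14
PhCH₂–I loses I⁻: pKₐ(HI) ≈ -10
PhCH₂–Cl loses Cl⁻: pKₐ(HCl) ≈ -7
PhCH₂–ONO₂ loses NO₃⁻: pKₐ(HNO₃) ≈ -1.3
PhCH₂–OCHO loses HCOO⁻: pKₐ(HCOOH) ≈ 3.8

PhCH₂–N₂⁺ > PhCH₂–OTf > PhCH₂–I > PhCH₂–Cl > PhCH₂–ONO₂ > PhCH₂–OCHO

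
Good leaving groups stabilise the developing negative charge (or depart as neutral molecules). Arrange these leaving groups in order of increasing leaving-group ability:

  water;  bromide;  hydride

hydride < water < bromide

Leaving-group ability tracks the stability of the departed species; conjugate-acid pKₐ is the usual yardstick (lower pKₐ → better LG).
bromide: pKₐ(HBr) ≈ -9
water: pKₐ(H₃O⁺) ≈ -1.7
hydride: pKₐ(H₂) ≈ 36
Listed from poorest to best leaving group as asked.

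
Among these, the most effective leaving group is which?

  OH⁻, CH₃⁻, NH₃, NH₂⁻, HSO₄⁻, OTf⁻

OTf⁻

OTf⁻: pKₐ(CF₃SO₃H (triflic acid)) ≈ -14
HSO₄⁻: pKₐ(H₂SO₄) ≈ -3
NH₃: pKₐ(NH₄⁺) ≈ 9.2
OH⁻: pKₐ(H₂O) ≈ 15.7
NH₂⁻: pKₐ(NH₃) ≈ 38
CH₃⁻: pKₐ(CH₄) ≈ 48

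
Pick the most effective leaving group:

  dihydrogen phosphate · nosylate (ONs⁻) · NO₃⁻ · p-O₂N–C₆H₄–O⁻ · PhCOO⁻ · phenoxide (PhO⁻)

nosylate (ONs⁻)

nosylate (ONs⁻): pKₐ(p-O₂NC₆H₄SO₃H) ≈ -3.5
NO₃⁻: pKₐ(HNO₃) ≈ -1.3
dihydrogen phosphate: pKₐ(H₃PO₄) ≈ 2.1
PhCOO⁻: pKₐ(C₆H₅COOH) ≈ 4.2
p-O₂N–C₆H₄–O⁻: pKₐ(p-nitrophenol) ≈ 7.2
phenoxide (PhO⁻): pKₐ(C₆H₅OH (phenol)) ≈ 10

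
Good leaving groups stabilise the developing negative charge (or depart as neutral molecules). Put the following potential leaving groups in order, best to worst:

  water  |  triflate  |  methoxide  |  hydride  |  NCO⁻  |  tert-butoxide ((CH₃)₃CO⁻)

triflate > water > NCO⁻ > methoxide > tert-butoxide ((CH₃)₃CO⁻) > hydride

The more stable X⁻ (or X) is on its own — i.e. the weaker a base it is — the better a leaving group it makes.
triflate: pKₐ(CF₃SO₃H (triflic acid)) ≈ -14
water: pKₐ(H₃O⁺) ≈ -1.7
NCO⁻: pKₐ(HOCN) ≈ 3.5 — resonance between N and O
methoxide: pKₐ(CH₃OH) ≈ 15.5
tert-butoxide ((CH₃)₃CO⁻): pKₐ(t-BuOH) ≈ 18
hydride: pKₐ(H₂) ≈ 36 — extremely strong base; leaves only in special hydride-transfer contexts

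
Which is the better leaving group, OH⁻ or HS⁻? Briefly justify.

HS⁻ is the better leaving group.
pKₐ(H₂S) ≈ 7 versus pKₐ(H₂O) ≈ 15.7: HS⁻ is the much weaker base.
Larger and more polarisable than the oxygen analogue.

HS⁻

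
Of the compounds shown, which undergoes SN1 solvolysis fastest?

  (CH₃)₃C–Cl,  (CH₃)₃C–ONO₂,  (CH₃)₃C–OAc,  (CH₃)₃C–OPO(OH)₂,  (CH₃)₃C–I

With the same alkyl group throughout, only the leaving group differentiates the rates.
Leaving-group ability tracks the stability of the departed species; conjugate-acid pKₐ is the usual yardstick (lower pKₐ → better LG).
(CH₃)₃C–I loses I⁻: pKₐ(HI) ≈ -10
(CH₃)₃C–Cl loses Cl⁻: pKₐ(HCl) ≈ -7
(CH₃)₃C–ONO₂ loses NO₃⁻: pKₐ(HNO₃) ≈ -1.3
(CH₃)₃C–OPO(OH)₂ loses H₂PO₄⁻: pKₐ(H₃PO₄) ≈ 2.1
(CH₃)₃C–OAc loses AcO⁻: pKₐ(CH₃COOH) ≈ 4.8

(CH₃)₃C–I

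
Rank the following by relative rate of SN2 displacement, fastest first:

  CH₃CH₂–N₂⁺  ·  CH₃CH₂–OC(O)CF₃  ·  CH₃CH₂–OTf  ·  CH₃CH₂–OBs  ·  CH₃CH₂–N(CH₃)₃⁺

CH₃CH₂–N₂⁺ > CH₃CH₂–OTf > CH₃CH₂–OBs > CH₃CH₂–OC(O)CF₃ > CH₃CH₂–N(CH₃)₃⁺

With the same alkyl group throughout, only the leaving group differentiates the rates.
Rank by basicity of the departing species: weakest base leaves most easily.
CH₃CH₂–N₂⁺ loses N₂: no meaningful conjugate acid; N₂ departs as an exceptionally stable neutral molecule
CH₃CH₂–OTf loses OTf⁻: pKₐ(CF₃SO₃H (triflic acid)) ≈ -14
CH₃CH₂–OBs loses OBs⁻: pKₐ(p-BrC₆H₄SO₃H) ≈ -2.8
CH₃CH₂–OC(O)CF₃ loses CF₃COO⁻: pKₐ(CF₃COOH) ≈ 0.2
CH₃CH₂–N(CH₃)₃⁺ loses NR'₃: pKₐ(R'₃NH⁺) ≈ 10.7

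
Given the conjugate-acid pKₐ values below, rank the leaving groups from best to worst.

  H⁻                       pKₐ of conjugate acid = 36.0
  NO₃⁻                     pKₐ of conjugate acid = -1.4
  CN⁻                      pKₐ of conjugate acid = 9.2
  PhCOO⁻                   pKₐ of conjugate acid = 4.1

Lower conjugate-acid pKₐ ⇒ weaker base ⇒ better leaving group.
Sorting by the given values: NO₃⁻ (-1.4), PhCOO⁻ (4.1), CN⁻ (9.2), H⁻ (36.0).

NO₃⁻ > PhCOO⁻ > CN⁻ > H⁻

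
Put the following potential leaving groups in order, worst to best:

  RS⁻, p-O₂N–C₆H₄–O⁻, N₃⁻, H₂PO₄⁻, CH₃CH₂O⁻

Rank by basicity of the departing species: weakest base leaves most easily.
H₂PO₄⁻: pKₐ(H₃PO₄) ≈ 2.1
N₃⁻: pKₐ(HN₃) ≈ 4.7
p-O₂N–C₆H₄–O⁻: pKₐ(p-nitrophenol) ≈ 7.2
RS⁻: pKₐ(RSH (a thiol)) ≈ 10.5
CH₃CH₂O⁻: pKₐ(CH₃CH₂OH) ≈ 16
Reversing gives the worst-to-best order requested.

CH₃CH₂O⁻ < RS⁻ < p-O₂N–C₆H₄–O⁻ < N₃⁻ < H₂PO₄⁻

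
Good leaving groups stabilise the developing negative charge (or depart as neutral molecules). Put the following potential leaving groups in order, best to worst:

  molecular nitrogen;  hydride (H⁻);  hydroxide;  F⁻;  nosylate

The more stable X⁻ (or X) is on its own — i.e. the weaker a base it is — the better a leaving group it makes.
molecular nitrogen: no meaningful conjugate acid; N₂ departs as an exceptionally stable neutral molecule
nosylate: pKₐ(p-O₂NC₆H₄SO₃H) ≈ -3.5
F⁻: pKₐ(HF) ≈ 3.2 — small and strongly basic; the poor halide leaving group
hydroxide: pKₐ(H₂O) ≈ 15.7 — strong base; essentially never leaves without prior activation
hydride (H⁻): pKₐ(H₂) ≈ 36

molecular nitrogen > nosylate > F⁻ > hydroxide > hydride (H⁻)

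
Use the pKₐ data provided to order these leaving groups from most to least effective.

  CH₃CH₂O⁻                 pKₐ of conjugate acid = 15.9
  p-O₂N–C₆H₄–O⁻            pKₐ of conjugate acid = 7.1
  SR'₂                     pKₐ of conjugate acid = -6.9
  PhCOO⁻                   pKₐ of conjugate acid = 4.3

SR'₂ > PhCOO⁻ > p-O₂N–C₆H₄–O⁻ > CH₃CH₂O⁻

Lower conjugate-acid pKₐ ⇒ weaker base ⇒ better leaving group.
Sorting by the given values: SR'₂ (-6.9), PhCOO⁻ (4.3), p-O₂N–C₆H₄–O⁻ (7.1), CH₃CH₂O⁻ (15.9).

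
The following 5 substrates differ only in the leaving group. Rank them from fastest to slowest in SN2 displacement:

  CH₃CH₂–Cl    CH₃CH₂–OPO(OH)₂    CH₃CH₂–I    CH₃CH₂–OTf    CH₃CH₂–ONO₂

With the same alkyl group throughout, only the leaving group differentiates the rates.
Rank by basicity of the departing species: weakest base leaves most easily.
CH₃CH₂–OTf loses OTf⁻: pKₐ(CF₃SO₃H (triflic acid)) ≈ -14
CH₃CH₂–I loses I⁻: pKₐ(HI) ≈ -10
CH₃CH₂–Cl loses Cl⁻: pKₐ(HCl) ≈ -7
CH₃CH₂–ONO₂ loses NO₃⁻: pKₐ(HNO₃) ≈ -1.3
CH₃CH₂–OPO(OH)₂ loses H₂PO₄⁻: pKₐ(H₃PO₄) ≈ 2.1

CH₃CH₂–OTf > CH₃CH₂–I > CH₃CH₂–Cl > CH₃CH₂–ONO₂ > CH₃CH₂–OPO(OH)₂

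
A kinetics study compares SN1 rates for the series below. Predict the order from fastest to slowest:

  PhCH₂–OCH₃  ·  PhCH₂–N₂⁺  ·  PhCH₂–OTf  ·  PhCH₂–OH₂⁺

PhCH₂–N₂⁺ > PhCH₂–OTf > PhCH₂–OH₂⁺ > PhCH₂–OCH₃

Same R in every case — rank the leaving groups.
The more stable X⁻ (or X) is on its own — i.e. the weaker a base it is — the better a leaving group it makes.
PhCH₂–N₂⁺ loses N₂: no meaningful conjugate acid; N₂ departs as an exceptionally stable neutral molecule
PhCH₂–OTf loses OTf⁻: pKₐ(CF₃SO₃H (triflic acid)) ≈ -14
PhCH₂–OH₂⁺ loses H₂O: pKₐ(H₃O⁺) ≈ -1.7
PhCH₂–OCH₃ loses CH₃O⁻: pKₐ(CH₃OH) ≈ 15.5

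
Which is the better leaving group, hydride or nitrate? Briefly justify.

nitrate

nitrate is the better leaving group.
pKₐ(HNO₃) ≈ -1.3 versus pKₐ(H₂) ≈ 36: nitrate is the much weaker base.
Resonance-delocalised over three oxygens.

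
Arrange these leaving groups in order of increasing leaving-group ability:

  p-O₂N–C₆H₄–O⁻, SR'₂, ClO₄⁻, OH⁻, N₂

Leaving-group ability tracks the stability of the departed species; conjugate-acid pKₐ is the usual yardstick (lower pKₐ → better LG).
N₂: no meaningful conjugate acid; N₂ departs as an exceptionally stable neutral molecule
ClO₄⁻: pKₐ(HClO₄) ≈ -10
SR'₂: pKₐ(R'₂SH⁺) ≈ -7
p-O₂N–C₆H₄–O⁻: pKₐ(p-nitrophenol) ≈ 7.2
OH⁻: pKₐ(H₂O) ≈ 15.7
Listed from poorest to best leaving group as asked.

OH⁻ < p-O₂N–C₆H₄–O⁻ < SR'₂ < ClO₄⁻ < N₂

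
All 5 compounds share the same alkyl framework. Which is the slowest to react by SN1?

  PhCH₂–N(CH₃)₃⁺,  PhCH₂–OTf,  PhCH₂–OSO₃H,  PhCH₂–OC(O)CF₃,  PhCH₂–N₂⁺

Identical carbon frameworks mean the comparison reduces to leaving-group quality.
Leaving-group ability tracks the stability of the departed species; conjugate-acid pKₐ is the usual yardstick (lower pKₐ → better LG).
PhCH₂–N₂⁺ loses N₂: no meaningful conjugate acid; N₂ departs as an exceptionally stable neutral molecule
PhCH₂–OTf loses OTf⁻: pKₐ(CF₃SO₃H (triflic acid)) ≈ -14
PhCH₂–OSO₃H loses HSO₄⁻: pKₐ(H₂SO₄) ≈ -3
PhCH₂–OC(O)CF₃ loses CF₃COO⁻: pKₐ(CF₃COOH) ≈ 0.2
PhCH₂–N(CH₃)₃⁺ loses NR'₃: pKₐ(R'₃NH⁺) ≈ 10.7

PhCH₂–N(CH₃)₃⁺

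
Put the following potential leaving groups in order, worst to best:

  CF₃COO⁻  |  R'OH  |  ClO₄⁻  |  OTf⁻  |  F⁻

Rank by basicity of the departing species: weakest base leaves most easily.
OTf⁻: pKₐ(CF₃SO₃H (triflic acid)) ≈ -14
ClO₄⁻: pKₐ(HClO₄) ≈ -10
R'OH: pKₐ(R'OH₂⁺) ≈ -2.4
CF₃COO⁻: pKₐ(CF₃COOH) ≈ 0.2 — strongly electron-withdrawing CF₃ stabilises the carboxylate
F⁻: pKₐ(HF) ≈ 3.2
Listed from poorest to best leaving group as asked.

F⁻ < CF₃COO⁻ < R'OH < ClO₄⁻ < OTf⁻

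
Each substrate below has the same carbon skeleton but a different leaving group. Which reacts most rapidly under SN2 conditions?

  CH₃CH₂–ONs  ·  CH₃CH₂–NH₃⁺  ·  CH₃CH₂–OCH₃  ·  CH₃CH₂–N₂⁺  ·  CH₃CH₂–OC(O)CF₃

CH₃CH₂–N₂⁺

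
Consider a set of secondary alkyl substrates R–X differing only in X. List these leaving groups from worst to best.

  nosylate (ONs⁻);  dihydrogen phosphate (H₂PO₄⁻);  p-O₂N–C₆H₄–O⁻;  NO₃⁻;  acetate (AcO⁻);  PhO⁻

Leaving-group ability tracks the stability of the departed species; conjugate-acid pKₐ is the usual yardstick (lower pKₐ → better LG).
nosylate (ONs⁻): pKₐ(p-O₂NC₆H₄SO₃H) ≈ -3.5
NO₃⁻: pKₐ(HNO₃) ≈ -1.3 — resonance-delocalised over three oxygens
dihydrogen phosphate (H₂PO₄⁻): pKₐ(H₃PO₄) ≈ 2.1
acetate (AcO⁻): pKₐ(CH₃COOH) ≈ 4.8 — resonance-stabilised but still a weak base
p-O₂N–C₆H₄–O⁻: pKₐ(p-nitrophenol) ≈ 7.2 — nitro group delocalises the charge; the classic chromogenic LG
PhO⁻: pKₐ(C₆H₅OH (phenol)) ≈ 10 — resonance into the ring helps, but still a poor LG
Reversing gives the worst-to-best order requested.

PhO⁻ < p-O₂N–C₆H₄–O⁻ < acetate (AcO⁻) < dihydrogen phosphate (H₂PO₄⁻) < NO₃⁻ < nosylate (ONs⁻)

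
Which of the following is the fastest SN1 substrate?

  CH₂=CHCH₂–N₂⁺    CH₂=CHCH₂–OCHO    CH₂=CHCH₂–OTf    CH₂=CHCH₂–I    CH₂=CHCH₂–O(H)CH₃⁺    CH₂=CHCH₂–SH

The skeletons are identical, so relative rate is governed entirely by leaving-group ability.
The more stable X⁻ (or X) is on its own — i.e. the weaker a base it is — the better a leaving group it makes.
CH₂=CHCH₂–N₂⁺ loses N₂: no meaningful conjugate acid; N₂ departs as an exceptionally stable neutral molecule
CH₂=CHCH₂–OTf loses OTf⁻: pKₐ(CF₃SO₃H (triflic acid)) ≈ -14
CH₂=CHCH₂–I loses I⁻: pKₐ(HI) ≈ -10
CH₂=CHCH₂–O(H)CH₃⁺ loses R'OH: pKₐ(R'OH₂⁺) ≈ -2.4
CH₂=CHCH₂–OCHO loses HCOO⁻: pKₐ(HCOOH) ≈ 3.8
CH₂=CHCH₂–SH loses HS⁻: pKₐ(H₂S) ≈ 7

CH₂=CHCH₂–N₂⁺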